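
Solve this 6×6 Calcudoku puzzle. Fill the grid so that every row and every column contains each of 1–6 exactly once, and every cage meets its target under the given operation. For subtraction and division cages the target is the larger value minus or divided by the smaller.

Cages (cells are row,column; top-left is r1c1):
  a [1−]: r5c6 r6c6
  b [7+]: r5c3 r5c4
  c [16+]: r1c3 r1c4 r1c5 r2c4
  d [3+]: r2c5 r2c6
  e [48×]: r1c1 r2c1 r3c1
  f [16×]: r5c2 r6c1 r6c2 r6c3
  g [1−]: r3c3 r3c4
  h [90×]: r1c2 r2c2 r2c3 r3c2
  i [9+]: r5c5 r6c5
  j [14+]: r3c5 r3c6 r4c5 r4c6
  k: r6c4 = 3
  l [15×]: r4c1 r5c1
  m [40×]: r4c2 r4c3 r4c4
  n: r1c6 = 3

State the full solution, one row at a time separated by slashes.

Cage n is given, leaving r1c6 = 3.
The 4 cells of cage f must have product 16; hence r5c2 = 2.
K is a freebie; hence r6c4 = 3.
The only place for 1 in column 1 is r6c1.
1 is placed in row 6, so r6c2 = 4.
Cage f needs product 16, which forces r6c3 = 2.
4 is placed in column 2; hence r4c2 = 5.
Cage m needs product 40, so r4c3 = 4.
The 3 cells of cage m must have product 40; hence r4c4 = 2.
Cage h needs product 90, which forces r2c3 = 5.
Row 4 now contains 5, which forces r4c1 = 3.
Cage l needs two cells with product 15; hence r5c1 = 5.
Cage a's pair has difference 1, which forces r6c6 = 5.
Cage i needs two cells with sum 9, which forces r5c5 = 3.
5 is placed in row 6, which forces r6c5 = 6.
Cage j needs sum 14, which forces r3c5 = 5.
The 4 cells of cage j must have sum 14, so r3c6 = 2.
Column 5 now contains 6, so r4c5 = 1.
Cage j has sum 14, which forces r4c6 = 6.
Column 6 now contains 6, which forces r5c6 = 4.
The 4 cells of cage c must have sum 16, so r1c4 = 5.
Column 5 now contains 1; hence r1c5 = 4.
Column 5 now contains 1, which forces r2c5 = 2.
Column 6 now contains 2, which forces r2c6 = 1.
Cage g needs two cells with difference 1, leaving r3c3 = 3.
Row 3 now contains 5, which forces r3c4 = 4.
The 3 cells of cage e must have product 48, leaving r1c1 = 2.
The 4 cells of cage c must have sum 16, so r1c3 = 1.
Cage e has product 48, leaving r2c1 = 4.
The 4 cells of cage h must have product 90, leaving r2c2 = 3.
1 is placed in row 2; hence r2c4 = 6.
Row 3 now contains 4, which forces r3c1 = 6.
Row 3 now contains 6, which forces r3c2 = 1.
Column 3 already has 1, which forces r5c3 = 6.
Column 4 already has 6, leaving r5c4 = 1.
Row 1 already has 1; hence r1c2 = 6.

2 6 1 5 4 3 / 4 3 5 6 2 1 / 6 1 3 4 5 2 / 3 5 4 2 1 6 / 5 2 6 1 3 4 / 1 4 2 3 6 5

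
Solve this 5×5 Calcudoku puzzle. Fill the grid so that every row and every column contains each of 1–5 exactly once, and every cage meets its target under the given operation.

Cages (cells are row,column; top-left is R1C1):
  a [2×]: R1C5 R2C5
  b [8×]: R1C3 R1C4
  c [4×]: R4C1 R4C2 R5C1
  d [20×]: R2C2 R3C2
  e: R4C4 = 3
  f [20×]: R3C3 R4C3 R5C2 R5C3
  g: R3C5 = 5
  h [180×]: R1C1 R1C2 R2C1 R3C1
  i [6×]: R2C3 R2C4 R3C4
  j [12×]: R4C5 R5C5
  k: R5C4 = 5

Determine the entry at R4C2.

2

Cage h has product 180, which forces R1C2 = 3.
G is a freebie, so R3C5 = 5.
Cage e is a single given cell; hence R4C4 = 3.
3 is placed in row 4, so R4C5 = 4.
Cage k is given, so R5C4 = 5.
4 is placed in column 5, which forces R5C5 = 3.
The two cells of cage d must have product 20, so R2C2 = 5.
Cage i needs product 6, leaving R2C3 = 3.
5 is placed in row 3; hence R3C2 = 4.
Row 4 now contains 4, which forces R4C1 = 1.
Cage c needs product 4, leaving R4C2 = 2.
Cage f has product 20; hence R4C3 = 5.
The 3 cells of cage c must have product 4, so R5C1 = 2.
Column 2 now contains 2, which forces R5C2 = 1.
Row 5 already has 1, leaving R5C3 = 4.
Cage h needs product 180; hence R1C1 = 5.
Column 3 now contains 4; hence R1C3 = 2.
Cage b needs two cells with product 8; hence R1C4 = 4.
Row 1 already has 2, leaving R1C5 = 1.
3 is placed in row 2, which forces R2C1 = 4.
Column 5 already has 1; hence R2C5 = 2.
Row 3 now contains 4, so R3C1 = 3.
Cage f needs product 20, so R3C3 = 1.
Row 3 already has 1, so R3C4 = 2.
Row 2 now contains 2; hence R2C4 = 1.
The full grid is 5 3 2 4 1 / 4 5 3 1 2 / 3 4 1 2 5 / 1 2 5 3 4 / 2 1 4 5 3.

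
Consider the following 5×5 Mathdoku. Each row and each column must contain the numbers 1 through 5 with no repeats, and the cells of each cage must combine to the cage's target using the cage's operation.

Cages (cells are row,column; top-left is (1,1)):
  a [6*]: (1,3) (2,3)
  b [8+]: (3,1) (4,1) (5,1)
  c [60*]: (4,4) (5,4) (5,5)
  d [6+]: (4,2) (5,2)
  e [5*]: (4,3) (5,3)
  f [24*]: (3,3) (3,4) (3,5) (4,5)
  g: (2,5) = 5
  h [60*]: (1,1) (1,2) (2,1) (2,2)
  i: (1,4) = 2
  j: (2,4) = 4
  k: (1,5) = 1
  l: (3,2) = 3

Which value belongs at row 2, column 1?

I is a freebie, leaving (1,4) = 2.
Cage k is a single given cell, leaving (1,5) = 1.
J is a freebie, which forces (2,4) = 4.
G is a freebie; hence (2,5) = 5.
Cage l is given, leaving (3,2) = 3.
Row 3 now contains 3, so (3,4) = 1.
Row 1 now contains 2, which forces (1,3) = 3.
The 4 cells of cage h must have product 60; hence (2,1) = 3.
The 4 cells of cage h must have product 60; hence (2,2) = 1.
Cage a's pair has product 6, which forces (2,3) = 2.
Column 3 already has 2; hence (3,3) = 4.
Row 3 already has 4, so (3,5) = 2.
Cage f has product 24, which forces (4,5) = 3.
The 3 cells of cage c must have product 60, leaving (5,5) = 4.
Row 3 now contains 2, which forces (3,1) = 5.
Cage d's pair has sum 6, so (4,2) = 4.
3 is placed in row 4, leaving (4,4) = 5.
The two cells of cage d must have sum 6, so (5,2) = 2.
Cage c needs product 60, leaving (5,4) = 3.
5 is placed in column 1; hence (1,1) = 4.
4 is placed in column 2, so (1,2) = 5.
The 3 cells of cage b must have sum 8; hence (4,1) = 2.
Row 4 already has 5, so (4,3) = 1.
2 is placed in row 5, so (5,1) = 1.
The two cells of cage e must have product 5, which forces (5,3) = 5.
Completed grid: 4 5 3 2 1 / 3 1 2 4 5 / 5 3 4 1 2 / 2 4 1 5 3 / 1 2 5 3 4.

3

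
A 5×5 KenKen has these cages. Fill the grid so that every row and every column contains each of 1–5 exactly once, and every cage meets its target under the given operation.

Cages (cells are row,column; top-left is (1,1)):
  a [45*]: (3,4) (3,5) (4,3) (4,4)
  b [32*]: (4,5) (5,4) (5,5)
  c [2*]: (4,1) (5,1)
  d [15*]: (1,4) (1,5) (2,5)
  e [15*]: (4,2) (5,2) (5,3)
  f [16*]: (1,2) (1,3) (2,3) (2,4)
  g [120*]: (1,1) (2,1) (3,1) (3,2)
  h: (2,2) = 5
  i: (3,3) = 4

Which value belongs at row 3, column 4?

3

H is a freebie, leaving (2,2) = 5.
Cage i is given, leaving (3,3) = 4.
Cage b needs product 32; hence (4,5) = 4.
Cage b needs product 32, which forces (5,4) = 4.
The 3 cells of cage b must have product 32; hence (5,5) = 2.
The 4 cells of cage f must have product 16; hence (1,2) = 4.
Cage f has product 16, leaving (1,3) = 2.
Cage f has product 16, so (2,3) = 1.
Cage f has product 16, which forces (2,4) = 2.
Row 2 already has 1, so (2,5) = 3.
Cage c needs two cells with product 2, which forces (4,1) = 2.
Row 5 now contains 2, leaving (5,1) = 1.
Row 5 already has 1, so (5,2) = 3.
Cage e has product 15, leaving (5,3) = 5.
Row 2 now contains 3, leaving (2,1) = 4.
Column 2 now contains 3; hence (3,2) = 2.
Cage a needs product 45, which forces (3,4) = 3.
Column 2 now contains 3, which forces (4,2) = 1.
5 is placed in column 3; hence (4,3) = 3.
Row 4 now contains 1, so (4,4) = 5.
Cage g needs product 120, which forces (1,1) = 3.
5 is placed in column 4, which forces (1,4) = 1.
The 3 cells of cage d must have product 15; hence (1,5) = 5.
3 is placed in row 3, leaving (3,1) = 5.
The 4 cells of cage a must have product 45, so (3,5) = 1.
Filled in: 3 4 2 1 5 / 4 5 1 2 3 / 5 2 4 3 1 / 2 1 3 5 4 / 1 3 5 4 2.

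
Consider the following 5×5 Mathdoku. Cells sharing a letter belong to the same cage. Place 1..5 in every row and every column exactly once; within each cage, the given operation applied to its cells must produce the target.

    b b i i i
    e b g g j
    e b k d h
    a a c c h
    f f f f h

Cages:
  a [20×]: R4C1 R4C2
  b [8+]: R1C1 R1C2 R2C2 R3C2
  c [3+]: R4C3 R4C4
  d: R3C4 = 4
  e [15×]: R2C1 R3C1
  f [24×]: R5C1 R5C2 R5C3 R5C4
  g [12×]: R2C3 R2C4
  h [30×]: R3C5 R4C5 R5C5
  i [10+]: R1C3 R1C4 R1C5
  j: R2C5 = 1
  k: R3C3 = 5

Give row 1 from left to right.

2 3 1 5 4

J is a freebie; hence R2C5 = 1.
Cage k is given, which forces R3C3 = 5.
Cage d is a single given cell, so R3C4 = 4.
The two cells of cage e must have product 15, leaving R2C1 = 5.
The two cells of cage g must have product 12, which forces R2C3 = 4.
4 is placed in column 4, which forces R2C4 = 3.
Row 3 now contains 5, leaving R3C1 = 3.
3 is placed in row 3, leaving R3C5 = 2.
5 is placed in column 1; hence R4C1 = 4.
Row 4 already has 4, which forces R4C2 = 5.
5 is placed in row 4, leaving R4C5 = 3.
Column 5 already has 3, leaving R5C5 = 5.
Cage i needs sum 10, which forces R1C3 = 1.
Cage i has sum 10, leaving R1C4 = 5.
Column 5 already has 5, leaving R1C5 = 4.
3 is placed in row 2, leaving R2C2 = 2.
Row 3 already has 2; hence R3C2 = 1.
Column 3 already has 1, so R4C3 = 2.
Row 4 already has 2, leaving R4C4 = 1.
Cage f has product 24, leaving R5C2 = 4.
The 4 cells of cage f must have product 24, leaving R5C3 = 3.
Column 4 already has 1, so R5C4 = 2.
Row 1 already has 1, leaving R1C1 = 2.
Row 1 already has 4, which forces R1C2 = 3.
Row 5 now contains 2; hence R5C1 = 1.
Filled in: 2 3 1 5 4 / 5 2 4 3 1 / 3 1 5 4 2 / 4 5 2 1 3 / 1 4 3 2 5.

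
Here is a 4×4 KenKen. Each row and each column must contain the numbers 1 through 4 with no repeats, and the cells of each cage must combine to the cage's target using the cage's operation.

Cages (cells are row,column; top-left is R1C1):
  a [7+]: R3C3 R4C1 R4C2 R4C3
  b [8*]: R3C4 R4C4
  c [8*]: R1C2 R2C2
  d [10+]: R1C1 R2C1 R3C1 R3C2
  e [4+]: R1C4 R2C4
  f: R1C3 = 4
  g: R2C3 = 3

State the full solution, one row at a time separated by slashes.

F is a freebie; hence R1C3 = 4.
Cage g is a single given cell, which forces R2C3 = 3.
3 is placed in row 2; hence R2C4 = 1.
Cage a has sum 7; hence R3C3 = 1.
Column 3 now contains 3, so R4C3 = 2.
Row 4 now contains 2, leaving R4C4 = 4.
Cage d has sum 10, which forces R1C1 = 1.
4 is placed in row 1; hence R1C2 = 2.
Column 4 now contains 1, leaving R1C4 = 3.
Cage c needs two cells with product 8, leaving R2C2 = 4.
4 is placed in column 2; hence R3C2 = 3.
Column 4 already has 4, leaving R3C4 = 2.
Column 1 now contains 1; hence R4C1 = 3.
3 is placed in column 2, so R4C2 = 1.
4 is placed in row 2, so R2C1 = 2.
Row 3 already has 2, so R3C1 = 4.

1 2 4 3 / 2 4 3 1 / 4 3 1 2 / 3 1 2 4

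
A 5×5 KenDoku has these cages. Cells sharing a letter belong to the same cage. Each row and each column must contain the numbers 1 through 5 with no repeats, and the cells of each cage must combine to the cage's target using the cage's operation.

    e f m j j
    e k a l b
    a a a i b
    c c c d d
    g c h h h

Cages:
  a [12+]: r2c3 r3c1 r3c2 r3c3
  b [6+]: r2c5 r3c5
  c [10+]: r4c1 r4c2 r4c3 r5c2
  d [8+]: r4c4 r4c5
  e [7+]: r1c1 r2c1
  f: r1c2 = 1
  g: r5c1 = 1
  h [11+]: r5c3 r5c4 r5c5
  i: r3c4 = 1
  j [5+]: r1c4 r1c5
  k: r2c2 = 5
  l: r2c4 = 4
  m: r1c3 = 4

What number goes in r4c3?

Cage f is given, so r1c2 = 1.
M is a freebie, leaving r1c3 = 4.
K is a freebie, so r2c2 = 5.
L is a freebie, so r2c4 = 4.
I is a freebie, so r3c4 = 1.
Cage g is given, so r5c1 = 1.
The two cells of cage e must have sum 7, leaving r1c1 = 5.
The two cells of cage e must have sum 7, which forces r2c1 = 2.
2 is placed in row 2; hence r2c5 = 1.
Cage c has sum 10; hence r4c3 = 1.
Cage h has sum 11; hence r5c5 = 4.
Row 2 now contains 1; hence r2c3 = 3.
Cage a has sum 12, so r3c3 = 2.
Column 5 now contains 4; hence r3c5 = 5.
Column 5 already has 5, which forces r4c5 = 3.
Column 3 now contains 2, which forces r5c3 = 5.
Row 5 now contains 5, which forces r5c4 = 2.
Column 4 now contains 2, so r1c4 = 3.
Column 5 now contains 3, leaving r1c5 = 2.
Row 4 now contains 3, leaving r4c1 = 4.
The 4 cells of cage c must have sum 10, so r4c2 = 2.
Row 4 now contains 3, leaving r4c4 = 5.
Row 5 already has 2, leaving r5c2 = 3.
Column 1 now contains 4, leaving r3c1 = 3.
Column 2 already has 3, leaving r3c2 = 4.
The full grid is 5 1 4 3 2 / 2 5 3 4 1 / 3 4 2 1 5 / 4 2 1 5 3 / 1 3 5 2 4.

1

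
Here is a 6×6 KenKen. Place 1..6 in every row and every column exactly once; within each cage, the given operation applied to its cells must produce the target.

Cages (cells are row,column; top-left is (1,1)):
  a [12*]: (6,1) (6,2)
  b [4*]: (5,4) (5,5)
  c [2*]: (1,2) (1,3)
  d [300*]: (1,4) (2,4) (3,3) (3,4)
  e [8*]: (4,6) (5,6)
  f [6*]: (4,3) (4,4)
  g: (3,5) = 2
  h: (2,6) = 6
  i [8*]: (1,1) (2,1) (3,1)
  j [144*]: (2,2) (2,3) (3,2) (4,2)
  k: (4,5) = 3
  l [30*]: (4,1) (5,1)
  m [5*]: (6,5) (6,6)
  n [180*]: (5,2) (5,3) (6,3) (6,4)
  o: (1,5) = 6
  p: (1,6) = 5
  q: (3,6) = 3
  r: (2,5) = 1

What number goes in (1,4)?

3

Cage o is given, so (1,5) = 6.
Cage p is given, leaving (1,6) = 5.
Cage r is a single given cell, which forces (2,5) = 1.
Cage h is a single given cell, which forces (2,6) = 6.
The 4 cells of cage d must have product 300, so (3,3) = 5.
G is a freebie; hence (3,5) = 2.
Q is a freebie; hence (3,6) = 3.
Cage k is given, so (4,5) = 3.
1 is placed in column 5, which forces (5,5) = 4.
Row 5 now contains 4; hence (5,6) = 2.
1 is placed in column 5, so (6,5) = 5.
Column 6 already has 5, leaving (6,6) = 1.
The 4 cells of cage d must have product 300, so (2,4) = 5.
2 is placed in column 6, so (4,6) = 4.
Cage n needs product 180; hence (5,2) = 5.
Row 5 now contains 4, which forces (5,4) = 1.
The two cells of cage l must have product 30; hence (4,1) = 5.
Cage f's pair has product 6; hence (4,3) = 1.
Column 4 now contains 1, leaving (4,4) = 6.
Row 5 already has 5, so (5,1) = 6.
Row 5 now contains 6, so (5,3) = 3.
Cage c needs two cells with product 2, which forces (1,2) = 1.
Column 3 now contains 1, so (1,3) = 2.
The 4 cells of cage d must have product 300, leaving (1,4) = 3.
Cage j has product 144, so (2,2) = 3.
Cage j needs product 144, so (2,3) = 4.
Cage j has product 144, so (3,2) = 6.
6 is placed in column 4, leaving (3,4) = 4.
Row 4 now contains 6, leaving (4,2) = 2.
Column 2 now contains 6, so (6,2) = 4.
Column 3 now contains 4, which forces (6,3) = 6.
Column 4 already has 3; hence (6,4) = 2.
Row 1 now contains 2, leaving (1,1) = 4.
Row 2 already has 4, so (2,1) = 2.
4 is placed in row 3; hence (3,1) = 1.
Row 6 now contains 2; hence (6,1) = 3.
The full grid is 4 1 2 3 6 5 / 2 3 4 5 1 6 / 1 6 5 4 2 3 / 5 2 1 6 3 4 / 6 5 3 1 4 2 / 3 4 6 2 5 1.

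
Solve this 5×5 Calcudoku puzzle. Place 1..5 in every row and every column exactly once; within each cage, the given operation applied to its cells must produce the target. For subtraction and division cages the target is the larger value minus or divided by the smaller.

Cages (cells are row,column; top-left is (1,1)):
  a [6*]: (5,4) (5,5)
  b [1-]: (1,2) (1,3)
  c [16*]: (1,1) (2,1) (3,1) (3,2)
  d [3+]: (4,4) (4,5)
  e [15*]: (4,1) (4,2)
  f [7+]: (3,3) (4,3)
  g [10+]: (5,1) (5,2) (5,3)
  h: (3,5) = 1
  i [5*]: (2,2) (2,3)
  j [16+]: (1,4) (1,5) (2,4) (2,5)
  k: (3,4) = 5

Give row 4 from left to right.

The 4 cells of cage c must have product 16, so (3,2) = 2.
K is a freebie, leaving (3,4) = 5.
Cage h is given, which forces (3,5) = 1.
Column 5 already has 1, so (4,5) = 2.
2 is placed in column 5, which forces (5,5) = 3.
1 is placed in row 3, which forces (3,1) = 4.
Row 3 now contains 4, which forces (3,3) = 3.
Column 3 already has 3; hence (4,3) = 4.
2 is placed in row 4, so (4,4) = 1.
Row 5 already has 3; hence (5,4) = 2.
Cage g needs sum 10, leaving (5,2) = 4.
The two cells of cage b must have difference 1, so (1,3) = 2.
Row 1 now contains 2, which forces (1,1) = 1.
Row 1 already has 1, so (1,2) = 3.
3 is placed in row 1, leaving (1,4) = 4.
Row 1 now contains 4, leaving (1,5) = 5.
The 4 cells of cage c must have product 16, so (2,1) = 2.
Column 4 now contains 4, leaving (2,4) = 3.
Column 5 already has 5, which forces (2,5) = 4.
Column 2 now contains 3, leaving (4,2) = 5.
Column 1 now contains 1, so (5,1) = 5.
Row 5 already has 5, so (5,3) = 1.
5 is placed in column 2; hence (2,2) = 1.
Column 3 now contains 1, leaving (2,3) = 5.
5 is placed in row 4; hence (4,1) = 3.
The full grid is 1 3 2 4 5 / 2 1 5 3 4 / 4 2 3 5 1 / 3 5 4 1 2 / 5 4 1 2 3.

3 5 4 1 2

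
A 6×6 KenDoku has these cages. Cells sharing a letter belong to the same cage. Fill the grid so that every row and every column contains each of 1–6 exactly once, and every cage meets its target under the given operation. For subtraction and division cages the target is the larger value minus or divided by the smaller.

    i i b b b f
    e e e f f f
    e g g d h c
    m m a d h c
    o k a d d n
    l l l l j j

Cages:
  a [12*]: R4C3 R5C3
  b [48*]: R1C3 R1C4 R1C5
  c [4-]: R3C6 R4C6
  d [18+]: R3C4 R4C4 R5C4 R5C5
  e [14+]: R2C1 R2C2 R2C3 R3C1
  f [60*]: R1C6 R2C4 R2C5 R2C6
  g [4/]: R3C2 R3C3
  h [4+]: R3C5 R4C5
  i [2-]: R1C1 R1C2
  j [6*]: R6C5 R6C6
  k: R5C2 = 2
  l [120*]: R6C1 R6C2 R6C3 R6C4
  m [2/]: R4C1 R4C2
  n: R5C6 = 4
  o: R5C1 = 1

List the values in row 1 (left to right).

O is a freebie, leaving R5C1 = 1.
K is a freebie, so R5C2 = 2.
Cage n is given; hence R5C6 = 4.
{1, 4} are confined to R3C2 and R3C3 in row 3, so R3C5 = 3.
Cage h's pair has sum 4; hence R4C5 = 1.
Row 4 needs a 5, and only R4C4 is open for it.
Cage d has sum 18, leaving R3C4 = 2.
Row 3 already has 2; hence R3C6 = 6.
Column 6 already has 6, which forces R4C6 = 2.
Cage d needs sum 18, which forces R5C4 = 6.
Cage d needs sum 18, leaving R5C5 = 5.
Column 4 already has 6, which forces R1C4 = 4.
The 4 cells of cage f must have product 60, leaving R2C5 = 4.
6 is placed in row 3, so R3C1 = 5.
Row 4 now contains 2, which forces R4C3 = 4.
Row 5 already has 6; hence R5C3 = 3.
Cage i needs two cells with difference 2, leaving R1C1 = 3.
Cage g's pair has quotient 4; hence R3C2 = 4.
Column 3 already has 4, so R3C3 = 1.
Column 1 now contains 3; hence R4C1 = 6.
Row 4 now contains 6; hence R4C2 = 3.
Column 1 now contains 6, so R2C1 = 2.
Cage e has sum 14, leaving R2C2 = 1.
The 4 cells of cage e must have sum 14; hence R2C3 = 6.
Row 2 already has 1; hence R2C4 = 3.
3 is placed in row 2; hence R2C6 = 5.
Cage l needs product 120; hence R6C1 = 4.
3 is placed in column 4, leaving R6C4 = 1.
Row 6 already has 1; hence R6C6 = 3.
Column 2 already has 1, leaving R1C2 = 5.
Column 3 already has 6; hence R1C3 = 2.
The 3 cells of cage b must have product 48, which forces R1C5 = 6.
Column 6 already has 5, so R1C6 = 1.
Cage l has product 120; hence R6C2 = 6.
The 4 cells of cage l must have product 120, which forces R6C3 = 5.
The two cells of cage j must have product 6, which forces R6C5 = 2.
Completed grid: 3 5 2 4 6 1 / 2 1 6 3 4 5 / 5 4 1 2 3 6 / 6 3 4 5 1 2 / 1 2 3 6 5 4 / 4 6 5 1 2 3.

3 5 2 4 6 1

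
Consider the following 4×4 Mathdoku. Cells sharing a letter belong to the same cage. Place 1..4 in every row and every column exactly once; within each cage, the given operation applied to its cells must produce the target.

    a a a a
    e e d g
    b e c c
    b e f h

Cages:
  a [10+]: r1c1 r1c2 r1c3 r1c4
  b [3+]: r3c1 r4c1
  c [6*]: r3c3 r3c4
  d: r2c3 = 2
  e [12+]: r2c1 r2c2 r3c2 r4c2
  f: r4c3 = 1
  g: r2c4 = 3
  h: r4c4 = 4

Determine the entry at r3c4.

D is a freebie; hence r2c3 = 2.
Cage g is a single given cell, leaving r2c4 = 3.
Column 3 already has 2, which forces r3c3 = 3.
Column 4 already has 3, so r3c4 = 2.
Cage f is given, so r4c3 = 1.
Cage h is given; hence r4c4 = 4.
1 is placed in column 3, leaving r1c3 = 4.
Column 4 already has 4, so r1c4 = 1.
Row 2 now contains 3, leaving r2c1 = 4.
Cage e has sum 12, so r2c2 = 1.
Row 3 already has 2, leaving r3c1 = 1.
Cage e needs sum 12, which forces r3c2 = 4.
Row 4 already has 1, which forces r4c1 = 2.
Cage e needs sum 12, leaving r4c2 = 3.
2 is placed in column 1, so r1c1 = 3.
Column 2 already has 3, which forces r1c2 = 2.
Filled in: 3 2 4 1 / 4 1 2 3 / 1 4 3 2 / 2 3 1 4.

2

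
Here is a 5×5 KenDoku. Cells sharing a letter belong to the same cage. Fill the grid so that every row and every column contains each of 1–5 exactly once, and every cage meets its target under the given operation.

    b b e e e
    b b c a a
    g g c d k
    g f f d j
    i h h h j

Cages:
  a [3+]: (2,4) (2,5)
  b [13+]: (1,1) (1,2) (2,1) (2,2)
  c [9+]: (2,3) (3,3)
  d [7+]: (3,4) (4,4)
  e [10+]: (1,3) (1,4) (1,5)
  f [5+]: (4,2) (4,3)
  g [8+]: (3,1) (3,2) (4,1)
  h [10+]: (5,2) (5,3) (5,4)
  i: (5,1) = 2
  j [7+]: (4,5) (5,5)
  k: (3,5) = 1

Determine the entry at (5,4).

K is a freebie, so (3,5) = 1.
Cage i is given, which forces (5,1) = 2.
The two cells of cage a must have sum 3, which forces (2,4) = 1.
Column 5 already has 1, which forces (2,5) = 2.
The 3 cells of cage g must have sum 8, which forces (4,1) = 1.
Row 4 needs a 5, and only (4,4) is open for it.
Cage d's pair has sum 7; hence (3,4) = 2.
Column 4 now contains 5; hence (5,4) = 4.
4 is placed in row 5, leaving (5,5) = 3.
The 3 cells of cage e must have sum 10; hence (1,3) = 2.
Column 4 now contains 4; hence (1,4) = 3.
3 is placed in column 5; hence (1,5) = 5.
Column 3 now contains 2; hence (4,3) = 3.
3 is placed in column 5, leaving (4,5) = 4.
5 is placed in row 1, leaving (1,1) = 4.
Row 1 already has 2, leaving (1,2) = 1.
Column 1 now contains 4, so (3,1) = 3.
Row 3 now contains 3, which forces (3,2) = 4.
4 is placed in row 3; hence (3,3) = 5.
3 is placed in row 4, which forces (4,2) = 2.
1 is placed in column 2, leaving (5,2) = 5.
Column 3 now contains 5; hence (5,3) = 1.
3 is placed in column 1, leaving (2,1) = 5.
Column 2 already has 5, so (2,2) = 3.
Column 3 now contains 5; hence (2,3) = 4.
The full grid is 4 1 2 3 5 / 5 3 4 1 2 / 3 4 5 2 1 / 1 2 3 5 4 / 2 5 1 4 3.

4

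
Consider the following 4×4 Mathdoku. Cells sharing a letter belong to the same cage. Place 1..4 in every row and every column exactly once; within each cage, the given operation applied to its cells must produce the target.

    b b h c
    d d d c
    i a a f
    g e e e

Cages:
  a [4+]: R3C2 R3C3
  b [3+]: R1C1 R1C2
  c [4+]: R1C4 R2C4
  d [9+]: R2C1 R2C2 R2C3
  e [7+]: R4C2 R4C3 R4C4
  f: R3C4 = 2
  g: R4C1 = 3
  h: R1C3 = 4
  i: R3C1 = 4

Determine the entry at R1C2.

2

Cage h is given; hence R1C3 = 4.
I is a freebie, leaving R3C1 = 4.
Cage f is given, leaving R3C4 = 2.
Cage g is given; hence R4C1 = 3.
3 is placed in column 1, so R2C1 = 2.
Cage d has sum 9; hence R2C2 = 4.
Cage d needs sum 9; hence R2C3 = 3.
Row 2 already has 3; hence R2C4 = 1.
Column 3 now contains 3, which forces R3C3 = 1.
Column 3 now contains 1, which forces R4C3 = 2.
Column 4 now contains 1; hence R4C4 = 4.
Column 1 already has 2; hence R1C1 = 1.
Cage b's pair has sum 3, which forces R1C2 = 2.
Column 4 now contains 1; hence R1C4 = 3.
Row 3 now contains 1; hence R3C2 = 3.
2 is placed in row 4; hence R4C2 = 1.
Completed grid: 1 2 4 3 / 2 4 3 1 / 4 3 1 2 / 3 1 2 4.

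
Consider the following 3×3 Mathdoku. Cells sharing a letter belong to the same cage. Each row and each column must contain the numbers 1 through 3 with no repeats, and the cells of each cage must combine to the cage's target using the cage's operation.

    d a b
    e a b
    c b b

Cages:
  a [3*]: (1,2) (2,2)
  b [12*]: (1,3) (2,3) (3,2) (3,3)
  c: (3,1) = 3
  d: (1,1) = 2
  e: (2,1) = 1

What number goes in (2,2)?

3

D is a freebie; hence (1,1) = 2.
E is a freebie, so (2,1) = 1.
Row 2 already has 1, so (2,2) = 3.
3 is placed in row 2; hence (2,3) = 2.
Cage c is given; hence (3,1) = 3.
The 4 cells of cage b must have product 12, so (3,2) = 2.
Row 3 now contains 3; hence (3,3) = 1.
Column 2 already has 3, so (1,2) = 1.
Column 3 already has 1, which forces (1,3) = 3.
Filled in: 2 1 3 / 1 3 2 / 3 2 1.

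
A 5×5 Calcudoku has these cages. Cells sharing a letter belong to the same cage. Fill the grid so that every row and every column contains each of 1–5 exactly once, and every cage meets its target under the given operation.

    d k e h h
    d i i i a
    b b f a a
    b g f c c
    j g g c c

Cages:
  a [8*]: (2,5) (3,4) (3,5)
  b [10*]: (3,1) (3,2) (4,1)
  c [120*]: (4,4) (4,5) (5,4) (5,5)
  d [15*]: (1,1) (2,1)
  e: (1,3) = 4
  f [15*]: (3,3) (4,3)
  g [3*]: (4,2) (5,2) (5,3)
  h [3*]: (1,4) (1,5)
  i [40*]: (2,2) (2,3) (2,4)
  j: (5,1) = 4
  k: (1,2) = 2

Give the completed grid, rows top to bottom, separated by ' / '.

5 2 4 1 3 / 3 4 2 5 1 / 1 5 3 4 2 / 2 1 5 3 4 / 4 3 1 2 5

K is a freebie, leaving (1,2) = 2.
Cage e is a single given cell, so (1,3) = 4.
Cage g has product 3, so (4,2) = 1.
J is a freebie; hence (5,1) = 4.
The 3 cells of cage g must have product 3, so (5,2) = 3.
Cage g needs product 3, which forces (5,3) = 1.
Cage b needs product 10, which forces (3,1) = 1.
Column 2 already has 1, leaving (3,2) = 5.
Row 3 now contains 5; hence (3,3) = 3.
Cage b has product 10; hence (4,1) = 2.
Column 3 now contains 3; hence (4,3) = 5.
5 is placed in column 2; hence (2,2) = 4.
Column 3 now contains 5; hence (2,3) = 2.
Cage i has product 40, which forces (2,4) = 5.
Cage a needs product 8, leaving (2,5) = 1.
Column 4 now contains 5, leaving (5,4) = 2.
Row 5 already has 2; hence (5,5) = 5.
Cage d's pair has product 15, so (1,1) = 5.
Cage h needs two cells with product 3, leaving (1,4) = 1.
Column 5 already has 1, which forces (1,5) = 3.
Row 2 already has 5, so (2,1) = 3.
Column 4 already has 2, which forces (3,4) = 4.
Cage a needs product 8; hence (3,5) = 2.
Column 4 now contains 4; hence (4,4) = 3.
Column 5 now contains 3, which forces (4,5) = 4.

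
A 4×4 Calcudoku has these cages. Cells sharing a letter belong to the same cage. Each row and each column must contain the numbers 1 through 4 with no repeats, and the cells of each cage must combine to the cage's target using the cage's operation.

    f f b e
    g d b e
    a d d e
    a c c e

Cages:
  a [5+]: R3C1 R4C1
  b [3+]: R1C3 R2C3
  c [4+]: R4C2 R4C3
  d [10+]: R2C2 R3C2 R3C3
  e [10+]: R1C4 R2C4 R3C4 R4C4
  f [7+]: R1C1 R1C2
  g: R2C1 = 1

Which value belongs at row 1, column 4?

Cage g is a single given cell, leaving R2C1 = 1.
Row 2 already has 1, which forces R2C3 = 2.
Column 3 already has 2; hence R1C3 = 1.
Column 3 already has 1; hence R4C3 = 3.
The 3 cells of cage d must have sum 10; hence R2C2 = 4.
4 is placed in row 2, so R2C4 = 3.
Cage a needs two cells with sum 5; hence R3C1 = 3.
Cage d has sum 10; hence R3C2 = 2.
3 is placed in column 3; hence R3C3 = 4.
Row 3 already has 4, which forces R3C4 = 1.
Row 4 now contains 3; hence R4C1 = 2.
Row 4 now contains 3; hence R4C2 = 1.
Row 4 now contains 2, which forces R4C4 = 4.
3 is placed in column 1, so R1C1 = 4.
Column 2 now contains 4, leaving R1C2 = 3.
4 is placed in column 4; hence R1C4 = 2.
Completed grid: 4 3 1 2 / 1 4 2 3 / 3 2 4 1 / 2 1 3 4.

2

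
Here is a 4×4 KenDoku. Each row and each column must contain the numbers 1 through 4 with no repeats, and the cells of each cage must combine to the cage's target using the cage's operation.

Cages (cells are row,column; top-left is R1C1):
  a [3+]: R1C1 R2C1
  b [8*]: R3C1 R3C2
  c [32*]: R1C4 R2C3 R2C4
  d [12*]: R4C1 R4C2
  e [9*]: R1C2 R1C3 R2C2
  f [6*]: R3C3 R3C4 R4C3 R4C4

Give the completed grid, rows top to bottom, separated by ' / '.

2 1 3 4 / 1 3 4 2 / 4 2 1 3 / 3 4 2 1

Cage e has product 9, so R1C2 = 1.
Cage e has product 9, so R1C3 = 3.
Cage c needs product 32, leaving R1C4 = 4.
Cage e needs product 9; hence R2C2 = 3.
The 3 cells of cage c must have product 32, which forces R2C3 = 4.
The 3 cells of cage c must have product 32; hence R2C4 = 2.
Column 2 now contains 3, so R4C2 = 4.
1 is placed in row 1; hence R1C1 = 2.
Row 2 already has 2, which forces R2C1 = 1.
Cage b's pair has product 8, so R3C1 = 4.
4 is placed in column 2, so R3C2 = 2.
Row 3 now contains 2, which forces R3C3 = 1.
1 is placed in row 3, so R3C4 = 3.
4 is placed in row 4, leaving R4C1 = 3.
Column 3 now contains 1, so R4C3 = 2.
3 is placed in column 4; hence R4C4 = 1.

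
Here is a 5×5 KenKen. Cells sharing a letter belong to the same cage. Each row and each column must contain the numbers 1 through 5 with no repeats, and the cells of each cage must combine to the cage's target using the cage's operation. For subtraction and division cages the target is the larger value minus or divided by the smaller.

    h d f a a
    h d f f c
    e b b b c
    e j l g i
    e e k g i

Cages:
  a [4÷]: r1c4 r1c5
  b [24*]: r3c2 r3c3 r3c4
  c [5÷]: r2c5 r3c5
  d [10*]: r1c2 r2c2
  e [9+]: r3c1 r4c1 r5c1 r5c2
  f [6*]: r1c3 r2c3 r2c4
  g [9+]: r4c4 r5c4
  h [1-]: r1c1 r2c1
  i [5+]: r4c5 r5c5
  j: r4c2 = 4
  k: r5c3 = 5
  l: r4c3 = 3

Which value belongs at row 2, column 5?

J is a freebie, which forces r4c2 = 4.
Cage l is a single given cell, so r4c3 = 3.
Row 4 already has 4, leaving r4c4 = 5.
Cage k is a single given cell, which forces r5c3 = 5.
Column 4 already has 5; hence r5c4 = 4.
Column 4 already has 4, leaving r1c4 = 1.
Cage a's pair has quotient 4, which forces r1c5 = 4.
The 3 cells of cage f must have product 6, leaving r2c4 = 3.
Cage b needs product 24; hence r3c3 = 4.
Column 4 now contains 3; hence r3c4 = 2.
Cage i's pair has sum 5, so r4c5 = 2.
The two cells of cage i must have sum 5; hence r5c5 = 3.
1 is placed in row 1; hence r1c3 = 2.
Cage f has product 6, which forces r2c3 = 1.
Row 2 already has 1, which forces r2c5 = 5.
The 4 cells of cage e must have sum 9, so r3c1 = 5.
2 is placed in row 3; hence r3c2 = 3.
5 is placed in column 5, leaving r3c5 = 1.
Row 4 now contains 2, which forces r4c1 = 1.
Cage e needs sum 9, leaving r5c1 = 2.
Cage e needs sum 9, which forces r5c2 = 1.
5 is placed in column 1, so r1c1 = 3.
Row 1 already has 2, so r1c2 = 5.
Column 1 already has 2; hence r2c1 = 4.
Row 2 already has 5, which forces r2c2 = 2.
The full grid is 3 5 2 1 4 / 4 2 1 3 5 / 5 3 4 2 1 / 1 4 3 5 2 / 2 1 5 4 3.

5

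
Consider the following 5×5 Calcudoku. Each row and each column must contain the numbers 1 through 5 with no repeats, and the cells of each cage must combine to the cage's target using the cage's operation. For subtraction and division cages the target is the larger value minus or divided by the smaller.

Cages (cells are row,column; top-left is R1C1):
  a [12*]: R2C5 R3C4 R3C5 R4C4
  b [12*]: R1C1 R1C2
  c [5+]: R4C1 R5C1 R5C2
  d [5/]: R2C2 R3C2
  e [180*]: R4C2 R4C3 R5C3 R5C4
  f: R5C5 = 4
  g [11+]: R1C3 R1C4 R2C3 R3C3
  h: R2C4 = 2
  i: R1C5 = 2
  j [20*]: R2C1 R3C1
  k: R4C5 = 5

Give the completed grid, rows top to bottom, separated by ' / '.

3 4 1 5 2 / 4 5 3 2 1 / 5 1 2 4 3 / 2 3 4 1 5 / 1 2 5 3 4

Cage i is a single given cell, which forces R1C5 = 2.
Cage h is a single given cell, which forces R2C4 = 2.
K is a freebie, so R4C5 = 5.
F is a freebie, which forces R5C5 = 4.
Row 3 needs a 2, and only R3C3 is open for it.
The only place for 3 in row 3 is R3C5.
Column 5 already has 3, which forces R2C5 = 1.
Row 2 already has 1, so R2C2 = 5.
Cage d needs two cells with quotient 5, which forces R3C2 = 1.
1 is placed in row 3, so R3C4 = 4.
Column 4 already has 4, which forces R4C4 = 1.
1 is placed in column 2; hence R5C2 = 2.
Cage g has sum 11; hence R1C3 = 1.
The 4 cells of cage g must have sum 11, which forces R1C4 = 5.
5 is placed in row 2, which forces R2C1 = 4.
The 4 cells of cage g must have sum 11, which forces R2C3 = 3.
4 is placed in row 3, which forces R3C1 = 5.
1 is placed in row 4, leaving R4C1 = 2.
Column 3 already has 3, which forces R4C3 = 4.
Cage c needs sum 5, leaving R5C1 = 1.
Column 3 already has 3, which forces R5C3 = 5.
5 is placed in column 4, leaving R5C4 = 3.
Column 1 already has 4, which forces R1C1 = 3.
The two cells of cage b must have product 12; hence R1C2 = 4.
Row 4 now contains 4, so R4C2 = 3.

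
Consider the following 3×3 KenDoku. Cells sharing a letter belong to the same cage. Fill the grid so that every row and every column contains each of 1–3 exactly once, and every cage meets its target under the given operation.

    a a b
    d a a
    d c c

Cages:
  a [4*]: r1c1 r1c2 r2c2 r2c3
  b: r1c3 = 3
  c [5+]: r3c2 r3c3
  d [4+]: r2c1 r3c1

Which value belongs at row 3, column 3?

2

Cage b is given; hence r1c3 = 3.
Column 3 now contains 3, so r3c3 = 2.
The 4 cells of cage a must have product 4, leaving r1c1 = 2.
The 4 cells of cage a must have product 4, so r1c2 = 1.
Cage a needs product 4; hence r2c2 = 2.
2 is placed in column 3; hence r2c3 = 1.
Row 3 now contains 2, leaving r3c2 = 3.
Row 2 already has 1, leaving r2c1 = 3.
Row 3 now contains 3, so r3c1 = 1.
Filled in: 2 1 3 / 3 2 1 / 1 3 2.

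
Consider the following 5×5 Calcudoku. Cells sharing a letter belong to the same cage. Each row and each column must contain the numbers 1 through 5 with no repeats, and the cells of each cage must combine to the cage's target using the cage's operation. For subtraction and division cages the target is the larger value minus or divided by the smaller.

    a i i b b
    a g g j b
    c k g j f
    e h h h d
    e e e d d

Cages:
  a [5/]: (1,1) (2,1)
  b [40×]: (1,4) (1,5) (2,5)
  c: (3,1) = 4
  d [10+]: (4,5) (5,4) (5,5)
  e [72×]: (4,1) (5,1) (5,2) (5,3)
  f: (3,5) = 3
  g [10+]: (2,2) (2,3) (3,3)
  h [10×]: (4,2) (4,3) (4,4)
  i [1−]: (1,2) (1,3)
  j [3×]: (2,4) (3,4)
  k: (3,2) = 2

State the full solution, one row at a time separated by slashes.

C is a freebie, which forces (3,1) = 4.
K is a freebie, leaving (3,2) = 2.
F is a freebie; hence (3,5) = 3.
The 4 cells of cage e must have product 72; hence (4,1) = 3.
4 is placed in column 1; hence (5,1) = 2.
Cage j needs two cells with product 3, so (2,4) = 3.
Row 3 now contains 3, so (3,4) = 1.
Row 3 already has 1; hence (3,3) = 5.
In row 2, 2 can only go at (2,5), so (2,5) = 2.
Row 1 needs a 2, and only (1,3) is open for it.
Cage h has product 10, leaving (4,2) = 5.
Column 3 already has 2; hence (4,3) = 1.
Cage h needs product 10, leaving (4,4) = 2.
1 is placed in row 4; hence (4,5) = 4.
Cage b needs product 40, leaving (1,4) = 4.
4 is placed in column 5, so (1,5) = 5.
The 3 cells of cage g must have sum 10, which forces (2,2) = 1.
Column 3 already has 1, so (2,3) = 4.
4 is placed in column 3; hence (5,3) = 3.
Cage d has sum 10; hence (5,4) = 5.
Cage d has sum 10, which forces (5,5) = 1.
5 is placed in row 1, so (1,1) = 1.
1 is placed in column 2, so (1,2) = 3.
1 is placed in row 2, which forces (2,1) = 5.
Row 5 now contains 3, so (5,2) = 4.

1 3 2 4 5 / 5 1 4 3 2 / 4 2 5 1 3 / 3 5 1 2 4 / 2 4 3 5 1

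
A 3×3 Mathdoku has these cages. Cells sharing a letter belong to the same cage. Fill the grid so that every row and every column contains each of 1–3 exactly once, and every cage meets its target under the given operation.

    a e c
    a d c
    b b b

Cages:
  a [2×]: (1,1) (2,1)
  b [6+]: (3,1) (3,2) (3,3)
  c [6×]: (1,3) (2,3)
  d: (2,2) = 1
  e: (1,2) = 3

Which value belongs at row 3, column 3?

1

Cage e is given, leaving (1,2) = 3.
3 is placed in row 1; hence (1,3) = 2.
Cage d is a single given cell, which forces (2,2) = 1.
Column 3 now contains 2; hence (2,3) = 3.
Column 2 now contains 1, leaving (3,2) = 2.
Column 3 now contains 3, so (3,3) = 1.
Row 1 now contains 2, leaving (1,1) = 1.
Row 2 now contains 1, leaving (2,1) = 2.
Row 3 already has 1, which forces (3,1) = 3.
Filled in: 1 3 2 / 2 1 3 / 3 2 1.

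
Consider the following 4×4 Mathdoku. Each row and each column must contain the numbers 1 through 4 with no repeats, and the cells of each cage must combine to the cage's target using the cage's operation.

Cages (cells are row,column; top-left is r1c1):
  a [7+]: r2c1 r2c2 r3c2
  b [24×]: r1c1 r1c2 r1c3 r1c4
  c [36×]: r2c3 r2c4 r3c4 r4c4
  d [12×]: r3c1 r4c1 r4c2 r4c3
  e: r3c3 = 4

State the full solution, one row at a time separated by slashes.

3 4 1 2 / 4 2 3 1 / 2 1 4 3 / 1 3 2 4

Cage c has product 36, leaving r2c3 = 3.
E is a freebie; hence r3c3 = 4.
In row 3, 3 can only go at r3c4, so r3c4 = 3.
In column 4, 2 can only go at r1c4, so r1c4 = 2.
Row 1 now contains 2, which forces r1c3 = 1.
Column 3 already has 1; hence r4c3 = 2.
Cage d has product 12, which forces r3c1 = 2.
Row 3 now contains 2, leaving r3c2 = 1.
Column 2 now contains 1; hence r4c2 = 3.
Cage b needs product 24, which forces r1c1 = 3.
3 is placed in column 2, so r1c2 = 4.
Cage a needs sum 7, so r2c1 = 4.
The 3 cells of cage a must have sum 7; hence r2c2 = 2.
Row 2 now contains 4, leaving r2c4 = 1.
Row 4 already has 3, which forces r4c1 = 1.
Column 4 already has 1, leaving r4c4 = 4.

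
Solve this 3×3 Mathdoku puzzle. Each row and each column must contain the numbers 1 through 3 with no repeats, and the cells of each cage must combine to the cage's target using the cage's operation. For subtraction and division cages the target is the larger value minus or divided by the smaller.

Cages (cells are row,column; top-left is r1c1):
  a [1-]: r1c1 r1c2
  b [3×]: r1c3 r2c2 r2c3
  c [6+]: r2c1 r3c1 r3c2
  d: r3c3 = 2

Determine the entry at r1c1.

3

Cage b needs product 3; hence r1c3 = 1.
Cage b has product 3, leaving r2c2 = 1.
Cage b has product 3, leaving r2c3 = 3.
Cage d is given, which forces r3c3 = 2.
3 is placed in row 2, which forces r2c1 = 2.
Cage c needs sum 6, leaving r3c1 = 1.
Row 3 now contains 2, leaving r3c2 = 3.
Column 1 now contains 2; hence r1c1 = 3.
Column 2 already has 3, which forces r1c2 = 2.
The full grid is 3 2 1 / 2 1 3 / 1 3 2.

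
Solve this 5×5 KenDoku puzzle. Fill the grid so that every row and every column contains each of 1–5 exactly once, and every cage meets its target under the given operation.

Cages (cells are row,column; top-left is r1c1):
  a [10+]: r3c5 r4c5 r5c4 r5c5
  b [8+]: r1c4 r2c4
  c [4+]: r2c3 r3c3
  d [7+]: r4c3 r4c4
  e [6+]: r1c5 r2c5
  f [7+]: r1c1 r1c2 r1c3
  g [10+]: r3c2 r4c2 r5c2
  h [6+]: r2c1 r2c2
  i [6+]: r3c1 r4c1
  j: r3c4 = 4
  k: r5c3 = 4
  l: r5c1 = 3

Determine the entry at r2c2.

4

Cage j is given, so r3c4 = 4.
L is a freebie, so r5c1 = 3.
K is a freebie, so r5c3 = 4.
In row 1, 3 can only go at r1c4, so r1c4 = 3.
Column 4 already has 3, which forces r2c4 = 5.
Column 4 already has 5, leaving r4c4 = 2.
Column 4 already has 2, which forces r5c4 = 1.
2 is placed in row 4; hence r4c3 = 5.
In row 1, 5 can only go at r1c5, so r1c5 = 5.
Cage e's pair has sum 6, so r2c5 = 1.
Cage a needs sum 10, so r3c5 = 3.
The 4 cells of cage a must have sum 10; hence r4c5 = 4.
Column 5 now contains 5, leaving r5c5 = 2.
Row 2 already has 1, so r2c3 = 3.
Cage i needs two cells with sum 6, which forces r3c1 = 5.
The 3 cells of cage g must have sum 10, leaving r3c2 = 2.
Row 3 already has 3, which forces r3c3 = 1.
Row 4 already has 4, leaving r4c1 = 1.
Row 4 already has 4, so r4c2 = 3.
2 is placed in row 5, which forces r5c2 = 5.
The 3 cells of cage f must have sum 7, so r1c1 = 4.
Cage f has sum 7; hence r1c2 = 1.
1 is placed in column 3, which forces r1c3 = 2.
Cage h's pair has sum 6, so r2c1 = 2.
2 is placed in column 2, which forces r2c2 = 4.
The full grid is 4 1 2 3 5 / 2 4 3 5 1 / 5 2 1 4 3 / 1 3 5 2 4 / 3 5 4 1 2.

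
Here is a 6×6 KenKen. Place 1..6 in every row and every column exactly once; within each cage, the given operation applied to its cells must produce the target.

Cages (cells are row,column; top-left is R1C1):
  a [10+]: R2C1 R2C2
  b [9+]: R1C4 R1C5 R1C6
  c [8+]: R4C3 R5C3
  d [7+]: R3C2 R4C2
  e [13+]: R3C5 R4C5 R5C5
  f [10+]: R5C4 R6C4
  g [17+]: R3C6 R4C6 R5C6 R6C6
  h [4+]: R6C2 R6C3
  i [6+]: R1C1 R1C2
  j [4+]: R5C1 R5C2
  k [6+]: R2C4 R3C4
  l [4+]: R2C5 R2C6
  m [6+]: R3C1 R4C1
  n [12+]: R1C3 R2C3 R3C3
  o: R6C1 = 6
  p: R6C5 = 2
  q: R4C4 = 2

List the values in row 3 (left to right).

Cage q is a single given cell, so R4C4 = 2.
Cage o is given, leaving R6C1 = 6.
Row 6 already has 6, so R6C4 = 4.
Cage p is given, which forces R6C5 = 2.
Row 6 already has 2; hence R6C6 = 5.
Column 1 now contains 6, leaving R2C1 = 4.
Cage a's pair has sum 10, which forces R2C2 = 6.
Column 4 already has 4, leaving R5C4 = 6.
Row 2 needs a 2, and only R2C3 is open for it.
In row 2, 5 can only go at R2C4, so R2C4 = 5.
Column 4 already has 5, which forces R3C4 = 1.
Column 4 already has 1, which forces R1C4 = 3.
Row 3 now contains 1, so R3C1 = 5.
Cage m's pair has sum 6, which forces R4C1 = 1.
Column 1 now contains 1, which forces R5C1 = 3.
Row 5 already has 3; hence R5C2 = 1.
Row 5 already has 3, which forces R5C3 = 5.
Row 5 already has 3; hence R5C5 = 4.
Row 5 already has 4, which forces R5C6 = 2.
1 is placed in column 2, which forces R6C2 = 3.
Row 6 already has 3, so R6C3 = 1.
Column 1 now contains 1; hence R1C1 = 2.
Cage i's pair has sum 6, leaving R1C2 = 4.
Row 1 now contains 4; hence R1C3 = 6.
4 is placed in column 5, leaving R1C5 = 5.
Column 6 now contains 2, which forces R1C6 = 1.
Column 6 now contains 1, so R2C6 = 3.
Cage d's pair has sum 7, which forces R3C2 = 2.
Column 3 already has 6, so R3C3 = 4.
Row 3 already has 4, so R3C6 = 6.
Cage d needs two cells with sum 7, so R4C2 = 5.
Column 3 now contains 5, which forces R4C3 = 3.
Row 4 now contains 3, leaving R4C5 = 6.
Column 6 already has 6, so R4C6 = 4.
3 is placed in row 2, leaving R2C5 = 1.
Row 3 now contains 6, leaving R3C5 = 3.
Filled in: 2 4 6 3 5 1 / 4 6 2 5 1 3 / 5 2 4 1 3 6 / 1 5 3 2 6 4 / 3 1 5 6 4 2 / 6 3 1 4 2 5.

5 2 4 1 3 6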